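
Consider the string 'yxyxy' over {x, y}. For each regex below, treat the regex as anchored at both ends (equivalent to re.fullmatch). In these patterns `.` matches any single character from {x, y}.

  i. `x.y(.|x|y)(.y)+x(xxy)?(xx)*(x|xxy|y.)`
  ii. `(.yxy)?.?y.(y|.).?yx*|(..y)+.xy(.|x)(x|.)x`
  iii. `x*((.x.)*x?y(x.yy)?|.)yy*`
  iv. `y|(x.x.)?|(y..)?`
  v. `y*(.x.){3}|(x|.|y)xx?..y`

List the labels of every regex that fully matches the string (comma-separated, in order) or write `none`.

i → no match — must start with 'x'
ii → match
iii → no match
iv → no match
v → match

ii, v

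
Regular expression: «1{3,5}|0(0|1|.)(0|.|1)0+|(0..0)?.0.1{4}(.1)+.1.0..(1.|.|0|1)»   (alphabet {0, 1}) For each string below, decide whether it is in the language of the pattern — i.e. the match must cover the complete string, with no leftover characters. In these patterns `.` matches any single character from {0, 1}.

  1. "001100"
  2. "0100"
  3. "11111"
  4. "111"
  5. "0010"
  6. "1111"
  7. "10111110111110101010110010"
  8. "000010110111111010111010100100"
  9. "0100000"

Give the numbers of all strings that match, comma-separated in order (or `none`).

1 → no match
2 → match
3 → match
4 → match
5 → match
6 → match
7 → match
8 → no match
9 → match

2, 3, 4, 5, 6, 7, 9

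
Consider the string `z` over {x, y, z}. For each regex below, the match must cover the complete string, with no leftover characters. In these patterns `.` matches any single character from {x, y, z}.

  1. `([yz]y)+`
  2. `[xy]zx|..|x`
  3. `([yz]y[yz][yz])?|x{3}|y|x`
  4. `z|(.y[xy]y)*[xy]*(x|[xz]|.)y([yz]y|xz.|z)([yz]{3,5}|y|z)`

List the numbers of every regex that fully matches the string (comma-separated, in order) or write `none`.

4

1 → no match — must end with `y`
2 → no match
3 → no match
4 → match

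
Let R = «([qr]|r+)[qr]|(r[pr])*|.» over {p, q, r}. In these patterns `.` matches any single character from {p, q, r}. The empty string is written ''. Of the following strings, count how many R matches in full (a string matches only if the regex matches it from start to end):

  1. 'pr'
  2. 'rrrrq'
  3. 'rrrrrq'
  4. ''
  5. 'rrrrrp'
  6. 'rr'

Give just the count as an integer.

5

1 → no match
2 → match
3 → match
4 → match
5 → match
6 → match
Total matched: 5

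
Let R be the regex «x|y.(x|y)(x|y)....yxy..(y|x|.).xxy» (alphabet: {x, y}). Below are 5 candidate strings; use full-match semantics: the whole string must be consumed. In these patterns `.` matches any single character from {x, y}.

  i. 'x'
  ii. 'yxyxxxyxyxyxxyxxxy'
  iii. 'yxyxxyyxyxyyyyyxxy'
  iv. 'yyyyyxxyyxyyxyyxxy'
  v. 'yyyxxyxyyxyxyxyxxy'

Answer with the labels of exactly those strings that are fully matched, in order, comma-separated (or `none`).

i, ii, iii, iv, v

i → match
ii → match
iii → match
iv → match
v → match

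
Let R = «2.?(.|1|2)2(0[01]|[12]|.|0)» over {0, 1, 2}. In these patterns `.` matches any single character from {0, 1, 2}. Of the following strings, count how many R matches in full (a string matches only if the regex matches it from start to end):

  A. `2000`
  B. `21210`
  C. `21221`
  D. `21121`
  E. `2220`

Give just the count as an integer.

A → no match
B → no match
C → match
D → match
E → match
Total matched: 3

3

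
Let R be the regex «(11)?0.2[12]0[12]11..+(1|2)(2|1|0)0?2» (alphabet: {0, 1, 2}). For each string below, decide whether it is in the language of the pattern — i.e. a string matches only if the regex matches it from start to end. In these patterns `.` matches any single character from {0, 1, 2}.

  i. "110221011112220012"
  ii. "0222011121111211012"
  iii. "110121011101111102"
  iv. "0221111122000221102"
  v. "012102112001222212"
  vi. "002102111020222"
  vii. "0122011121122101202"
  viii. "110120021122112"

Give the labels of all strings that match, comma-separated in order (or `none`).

iii, v, vi, vii

i → no match
ii → no match
iii → match
iv → no match
v → match
vi → match
vii → match
viii → no match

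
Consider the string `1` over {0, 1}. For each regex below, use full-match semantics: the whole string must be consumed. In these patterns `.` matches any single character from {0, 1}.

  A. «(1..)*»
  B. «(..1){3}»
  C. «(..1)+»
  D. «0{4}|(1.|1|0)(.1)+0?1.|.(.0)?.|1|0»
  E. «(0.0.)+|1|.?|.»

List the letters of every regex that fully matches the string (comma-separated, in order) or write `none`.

D, E

A → no match
B → no match
C → no match
D → match
E → match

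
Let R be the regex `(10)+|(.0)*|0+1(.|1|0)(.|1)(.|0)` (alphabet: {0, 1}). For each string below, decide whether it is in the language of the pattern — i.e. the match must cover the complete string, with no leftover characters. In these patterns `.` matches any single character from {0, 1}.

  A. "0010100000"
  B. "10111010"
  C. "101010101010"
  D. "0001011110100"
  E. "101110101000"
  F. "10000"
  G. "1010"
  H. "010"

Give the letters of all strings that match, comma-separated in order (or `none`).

A → match
B → no match
C → match
D → no match
E → no match
F → no match
G → match
H → no match

A, C, G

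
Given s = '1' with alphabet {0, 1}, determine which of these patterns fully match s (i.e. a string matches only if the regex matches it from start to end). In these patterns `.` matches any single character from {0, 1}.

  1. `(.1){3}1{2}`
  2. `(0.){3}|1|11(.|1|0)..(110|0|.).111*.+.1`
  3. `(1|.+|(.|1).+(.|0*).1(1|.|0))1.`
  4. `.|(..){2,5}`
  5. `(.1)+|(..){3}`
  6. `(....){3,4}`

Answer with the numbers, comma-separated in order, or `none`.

2, 4

1 → no match
2 → match
3 → no match
4 → match
5 → no match
6 → no match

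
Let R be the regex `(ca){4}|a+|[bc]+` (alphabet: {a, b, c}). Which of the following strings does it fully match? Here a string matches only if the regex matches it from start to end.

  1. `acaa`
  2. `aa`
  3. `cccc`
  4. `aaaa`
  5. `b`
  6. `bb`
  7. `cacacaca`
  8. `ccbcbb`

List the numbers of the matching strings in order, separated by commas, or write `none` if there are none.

2, 3, 4, 5, 6, 7, 8

1 → no match
2 → match
3 → match
4 → match
5 → match
6 → match
7 → match
8 → match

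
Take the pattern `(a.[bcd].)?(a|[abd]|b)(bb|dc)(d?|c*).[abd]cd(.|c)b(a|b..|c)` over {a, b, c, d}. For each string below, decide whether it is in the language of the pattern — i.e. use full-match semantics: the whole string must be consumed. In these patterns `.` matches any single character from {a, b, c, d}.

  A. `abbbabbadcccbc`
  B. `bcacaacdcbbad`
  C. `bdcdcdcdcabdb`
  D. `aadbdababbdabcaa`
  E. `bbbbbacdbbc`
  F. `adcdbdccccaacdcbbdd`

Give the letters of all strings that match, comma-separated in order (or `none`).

F

A → no match
B → no match
C → no match
D → no match
E → no match
F → match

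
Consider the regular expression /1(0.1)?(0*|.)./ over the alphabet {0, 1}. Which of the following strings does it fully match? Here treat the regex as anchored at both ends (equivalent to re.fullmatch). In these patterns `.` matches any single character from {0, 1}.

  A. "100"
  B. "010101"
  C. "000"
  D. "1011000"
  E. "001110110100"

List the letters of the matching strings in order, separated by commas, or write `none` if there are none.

A. "100" → match
B. "010101" → no match — must start with "1"
C. "000" → no match — must start with "1"
D. "1011000" → match
E. "001110110100" → no match — must start with "1"

A, D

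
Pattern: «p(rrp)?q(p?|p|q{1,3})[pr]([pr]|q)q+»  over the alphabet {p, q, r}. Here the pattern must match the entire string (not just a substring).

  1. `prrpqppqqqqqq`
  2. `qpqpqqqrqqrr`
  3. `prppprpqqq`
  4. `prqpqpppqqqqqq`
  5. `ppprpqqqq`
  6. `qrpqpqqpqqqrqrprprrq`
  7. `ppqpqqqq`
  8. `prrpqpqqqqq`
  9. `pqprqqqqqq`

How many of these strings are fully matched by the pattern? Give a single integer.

3

1 → match
2 → no match — must start with `p`
3 → no match
4 → no match
5 → no match
6 → no match — must start with `p`
7 → no match
8 → match
9 → match
Total matched: 3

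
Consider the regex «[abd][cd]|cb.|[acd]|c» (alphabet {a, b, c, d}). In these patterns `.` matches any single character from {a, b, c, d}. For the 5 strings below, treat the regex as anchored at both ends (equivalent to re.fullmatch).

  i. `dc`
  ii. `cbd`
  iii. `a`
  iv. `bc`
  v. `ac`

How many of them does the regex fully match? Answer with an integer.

5

i → match
ii → match
iii → match
iv → match
v → match
Total matched: 5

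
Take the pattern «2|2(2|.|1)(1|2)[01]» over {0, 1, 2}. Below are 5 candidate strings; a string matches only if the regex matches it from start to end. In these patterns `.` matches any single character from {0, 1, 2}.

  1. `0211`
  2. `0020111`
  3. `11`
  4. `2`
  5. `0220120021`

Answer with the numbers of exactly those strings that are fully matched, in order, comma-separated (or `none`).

1 → no match — must start with `2`
2 → no match — must start with `2`
3 → no match — must start with `2`
4 → match
5 → no match — must start with `2`

4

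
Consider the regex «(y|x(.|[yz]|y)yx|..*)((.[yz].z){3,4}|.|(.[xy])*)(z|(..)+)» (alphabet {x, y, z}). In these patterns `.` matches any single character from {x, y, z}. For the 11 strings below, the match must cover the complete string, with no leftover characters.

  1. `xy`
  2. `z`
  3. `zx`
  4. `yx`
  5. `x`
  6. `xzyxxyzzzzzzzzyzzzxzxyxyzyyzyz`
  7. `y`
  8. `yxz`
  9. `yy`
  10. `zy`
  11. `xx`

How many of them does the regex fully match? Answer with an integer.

2

1 → no match
2 → no match
3 → no match
4 → no match
5 → no match
6 → match
7 → no match
8 → match
9 → no match
10 → no match
11 → no match
Total matched: 2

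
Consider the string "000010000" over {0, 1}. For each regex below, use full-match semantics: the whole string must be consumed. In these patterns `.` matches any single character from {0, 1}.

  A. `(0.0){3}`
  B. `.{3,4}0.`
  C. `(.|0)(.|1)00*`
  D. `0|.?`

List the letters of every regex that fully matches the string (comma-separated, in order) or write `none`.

A

A → match
B → no match
C → no match
D → no match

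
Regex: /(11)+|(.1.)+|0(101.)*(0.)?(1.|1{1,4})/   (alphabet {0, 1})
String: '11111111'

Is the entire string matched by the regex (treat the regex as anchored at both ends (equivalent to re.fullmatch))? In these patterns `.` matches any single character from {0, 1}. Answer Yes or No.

Yes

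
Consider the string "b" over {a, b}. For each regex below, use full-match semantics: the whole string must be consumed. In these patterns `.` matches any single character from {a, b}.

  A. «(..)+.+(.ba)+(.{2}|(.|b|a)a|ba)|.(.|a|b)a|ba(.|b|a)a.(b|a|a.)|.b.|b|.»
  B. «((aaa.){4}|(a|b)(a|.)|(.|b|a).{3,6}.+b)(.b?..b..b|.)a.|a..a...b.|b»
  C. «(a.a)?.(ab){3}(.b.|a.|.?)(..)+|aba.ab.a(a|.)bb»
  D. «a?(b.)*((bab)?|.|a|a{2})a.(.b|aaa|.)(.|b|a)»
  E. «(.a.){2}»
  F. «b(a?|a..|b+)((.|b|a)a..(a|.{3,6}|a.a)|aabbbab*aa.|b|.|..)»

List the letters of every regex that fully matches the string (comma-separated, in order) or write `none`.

A → match
B → match
C → no match
D → no match
E → no match
F → no match

A, B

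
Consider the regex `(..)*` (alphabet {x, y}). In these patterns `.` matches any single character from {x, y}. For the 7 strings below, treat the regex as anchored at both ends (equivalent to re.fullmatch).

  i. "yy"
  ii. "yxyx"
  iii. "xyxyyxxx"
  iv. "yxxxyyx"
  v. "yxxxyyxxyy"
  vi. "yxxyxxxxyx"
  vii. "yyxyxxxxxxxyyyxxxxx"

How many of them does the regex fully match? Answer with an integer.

i → match
ii → match
iii → match
iv → no match
v → match
vi → match
vii → no match
Total matched: 5

5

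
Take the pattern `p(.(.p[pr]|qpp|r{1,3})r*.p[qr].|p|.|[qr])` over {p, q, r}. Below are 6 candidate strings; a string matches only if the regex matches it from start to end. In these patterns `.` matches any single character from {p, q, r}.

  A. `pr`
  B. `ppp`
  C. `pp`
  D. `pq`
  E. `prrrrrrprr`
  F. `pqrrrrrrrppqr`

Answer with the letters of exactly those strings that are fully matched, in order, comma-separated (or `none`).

A → match
B → no match
C → match
D → match
E → match
F → match

A, C, D, E, F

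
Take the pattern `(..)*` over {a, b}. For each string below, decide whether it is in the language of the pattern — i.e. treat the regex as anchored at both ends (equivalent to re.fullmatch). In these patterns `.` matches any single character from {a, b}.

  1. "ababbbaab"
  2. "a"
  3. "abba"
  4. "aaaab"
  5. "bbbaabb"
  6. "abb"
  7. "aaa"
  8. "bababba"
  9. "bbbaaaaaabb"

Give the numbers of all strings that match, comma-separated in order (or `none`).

3

1 → no match
2 → no match
3 → match
4 → no match
5 → no match
6 → no match
7 → no match
8 → no match
9 → no match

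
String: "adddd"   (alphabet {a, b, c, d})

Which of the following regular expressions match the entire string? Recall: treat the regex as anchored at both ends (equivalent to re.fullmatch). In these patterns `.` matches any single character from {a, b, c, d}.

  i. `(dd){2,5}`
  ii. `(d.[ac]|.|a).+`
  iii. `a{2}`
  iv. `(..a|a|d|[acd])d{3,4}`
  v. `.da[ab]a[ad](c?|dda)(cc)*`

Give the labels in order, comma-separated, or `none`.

ii, iv

i → no match — must start with "dd"
ii → match
iii → no match — must end with "a"
iv → match
v → no match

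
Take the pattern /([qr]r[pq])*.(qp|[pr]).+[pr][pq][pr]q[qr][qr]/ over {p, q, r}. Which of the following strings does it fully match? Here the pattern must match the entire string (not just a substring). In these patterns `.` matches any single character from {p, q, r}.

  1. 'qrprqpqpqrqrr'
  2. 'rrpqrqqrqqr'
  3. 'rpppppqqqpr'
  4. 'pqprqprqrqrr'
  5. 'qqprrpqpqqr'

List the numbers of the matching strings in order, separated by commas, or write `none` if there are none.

1, 4, 5

1 → match
2 → no match
3 → no match
4 → match
5 → match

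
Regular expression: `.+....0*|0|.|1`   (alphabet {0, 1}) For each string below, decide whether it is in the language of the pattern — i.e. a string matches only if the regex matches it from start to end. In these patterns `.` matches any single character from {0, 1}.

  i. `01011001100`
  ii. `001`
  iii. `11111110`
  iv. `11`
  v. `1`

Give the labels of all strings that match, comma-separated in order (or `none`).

i. `01011001100` → match
ii. `001` → no match
iii. `11111110` → match
iv. `11` → no match
v. `1` → match

i, iii, v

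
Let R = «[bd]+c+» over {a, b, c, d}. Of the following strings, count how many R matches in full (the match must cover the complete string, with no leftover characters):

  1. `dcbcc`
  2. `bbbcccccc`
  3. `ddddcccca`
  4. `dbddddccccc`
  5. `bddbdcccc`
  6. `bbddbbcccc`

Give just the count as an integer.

1 → no match
2 → match
3 → no match — must end with `c`
4 → match
5 → match
6 → match
Total matched: 4

4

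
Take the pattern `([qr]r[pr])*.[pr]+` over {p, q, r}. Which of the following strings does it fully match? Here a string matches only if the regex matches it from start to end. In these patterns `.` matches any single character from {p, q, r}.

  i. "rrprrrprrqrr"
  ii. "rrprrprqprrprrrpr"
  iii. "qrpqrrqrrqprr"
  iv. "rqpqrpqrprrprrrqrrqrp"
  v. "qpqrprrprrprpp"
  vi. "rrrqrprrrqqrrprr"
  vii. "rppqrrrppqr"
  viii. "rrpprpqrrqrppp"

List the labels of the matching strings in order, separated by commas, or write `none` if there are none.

iii

i. "rrprrrprrqrr" → no match
ii → no match
iii → match
iv → no match
v → no match
vi → no match
vii. "rppqrrrppqr" → no match
viii → no match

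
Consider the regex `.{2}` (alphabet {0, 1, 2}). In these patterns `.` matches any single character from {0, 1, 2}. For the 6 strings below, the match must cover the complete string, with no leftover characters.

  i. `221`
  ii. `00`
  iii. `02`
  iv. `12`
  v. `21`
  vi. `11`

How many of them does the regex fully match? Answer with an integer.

i. `221` → no match
ii. `00` → match
iii. `02` → match
iv. `12` → match
v. `21` → match
vi. `11` → match
Total matched: 5

5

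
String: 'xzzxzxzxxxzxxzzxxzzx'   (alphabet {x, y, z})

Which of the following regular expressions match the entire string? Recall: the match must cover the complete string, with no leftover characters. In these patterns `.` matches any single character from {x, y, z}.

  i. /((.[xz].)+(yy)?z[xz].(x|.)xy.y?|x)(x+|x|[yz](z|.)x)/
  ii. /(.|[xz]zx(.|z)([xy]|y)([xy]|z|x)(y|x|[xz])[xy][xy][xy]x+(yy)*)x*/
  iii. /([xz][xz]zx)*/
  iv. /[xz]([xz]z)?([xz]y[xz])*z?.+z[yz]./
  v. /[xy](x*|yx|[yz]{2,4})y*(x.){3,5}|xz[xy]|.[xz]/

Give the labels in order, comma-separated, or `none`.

iii, iv

i → no match
ii → no match
iii → match
iv → match
v → no match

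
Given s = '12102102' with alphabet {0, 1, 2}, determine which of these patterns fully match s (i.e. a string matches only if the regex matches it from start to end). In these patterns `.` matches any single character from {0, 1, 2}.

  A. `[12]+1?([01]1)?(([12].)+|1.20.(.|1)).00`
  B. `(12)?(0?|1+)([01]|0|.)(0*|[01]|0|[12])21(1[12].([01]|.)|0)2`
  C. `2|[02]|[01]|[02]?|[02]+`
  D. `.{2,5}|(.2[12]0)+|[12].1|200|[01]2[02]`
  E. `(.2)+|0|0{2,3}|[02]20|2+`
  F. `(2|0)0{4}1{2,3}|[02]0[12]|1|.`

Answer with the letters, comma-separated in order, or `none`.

A → no match — must end with '00'
B → match
C → no match
D → no match
E → no match
F → no match

B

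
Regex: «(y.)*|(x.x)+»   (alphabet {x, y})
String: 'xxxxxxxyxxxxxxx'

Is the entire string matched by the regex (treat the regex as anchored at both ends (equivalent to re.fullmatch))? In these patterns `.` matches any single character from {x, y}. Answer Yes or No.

Yes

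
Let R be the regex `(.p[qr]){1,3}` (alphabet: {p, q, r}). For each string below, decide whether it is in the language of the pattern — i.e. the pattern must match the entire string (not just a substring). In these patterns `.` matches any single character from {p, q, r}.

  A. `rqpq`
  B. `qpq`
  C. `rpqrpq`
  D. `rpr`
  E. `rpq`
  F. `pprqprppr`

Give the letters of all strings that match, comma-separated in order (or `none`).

B, C, D, E, F

A → no match
B → match
C → match
D → match
E → match
F → match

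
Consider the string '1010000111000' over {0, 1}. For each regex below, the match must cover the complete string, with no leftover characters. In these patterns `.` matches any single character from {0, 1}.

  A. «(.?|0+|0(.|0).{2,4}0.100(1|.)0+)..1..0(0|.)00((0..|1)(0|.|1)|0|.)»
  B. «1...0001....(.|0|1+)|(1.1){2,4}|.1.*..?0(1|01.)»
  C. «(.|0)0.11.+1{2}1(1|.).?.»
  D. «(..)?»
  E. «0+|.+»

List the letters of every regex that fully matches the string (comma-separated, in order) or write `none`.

A → no match
B → match
C → no match
D → no match
E → match

B, E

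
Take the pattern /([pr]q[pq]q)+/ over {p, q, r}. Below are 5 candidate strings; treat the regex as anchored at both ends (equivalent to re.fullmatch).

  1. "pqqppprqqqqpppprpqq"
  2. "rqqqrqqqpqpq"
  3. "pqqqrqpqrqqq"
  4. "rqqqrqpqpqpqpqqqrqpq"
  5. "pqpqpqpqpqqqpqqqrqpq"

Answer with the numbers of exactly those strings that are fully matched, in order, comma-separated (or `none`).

1 → no match
2 → match
3 → match
4 → match
5 → match

2, 3, 4, 5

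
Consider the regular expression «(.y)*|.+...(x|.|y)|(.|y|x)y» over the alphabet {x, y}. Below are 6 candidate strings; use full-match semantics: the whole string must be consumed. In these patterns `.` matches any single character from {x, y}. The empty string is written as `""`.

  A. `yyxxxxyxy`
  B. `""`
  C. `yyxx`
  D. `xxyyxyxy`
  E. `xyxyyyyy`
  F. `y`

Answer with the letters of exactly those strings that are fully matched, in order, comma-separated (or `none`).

A → match
B → match
C → no match
D → match
E → match
F → no match

A, B, D, E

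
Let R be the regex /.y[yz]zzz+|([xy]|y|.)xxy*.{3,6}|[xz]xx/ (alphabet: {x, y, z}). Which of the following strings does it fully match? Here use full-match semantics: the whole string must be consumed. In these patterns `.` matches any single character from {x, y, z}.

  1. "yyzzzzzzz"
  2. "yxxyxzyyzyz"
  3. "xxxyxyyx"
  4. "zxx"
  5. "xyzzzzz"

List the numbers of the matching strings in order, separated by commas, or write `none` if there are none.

1, 3, 4, 5

1. "yyzzzzzzz" → match
2. "yxxyxzyyzyz" → no match
3. "xxxyxyyx" → match
4. "zxx" → match
5. "xyzzzzz" → match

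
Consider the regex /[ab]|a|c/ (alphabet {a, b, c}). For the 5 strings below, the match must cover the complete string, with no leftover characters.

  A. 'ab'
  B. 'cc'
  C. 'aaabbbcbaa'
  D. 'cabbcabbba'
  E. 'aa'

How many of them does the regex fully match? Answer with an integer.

0

A → no match
B → no match
C → no match
D → no match
E → no match
Total matched: 0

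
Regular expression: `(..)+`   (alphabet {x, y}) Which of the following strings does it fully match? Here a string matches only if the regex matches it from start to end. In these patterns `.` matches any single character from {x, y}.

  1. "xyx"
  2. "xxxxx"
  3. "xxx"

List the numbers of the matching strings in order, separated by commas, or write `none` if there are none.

1 → no match
2 → no match
3 → no match

none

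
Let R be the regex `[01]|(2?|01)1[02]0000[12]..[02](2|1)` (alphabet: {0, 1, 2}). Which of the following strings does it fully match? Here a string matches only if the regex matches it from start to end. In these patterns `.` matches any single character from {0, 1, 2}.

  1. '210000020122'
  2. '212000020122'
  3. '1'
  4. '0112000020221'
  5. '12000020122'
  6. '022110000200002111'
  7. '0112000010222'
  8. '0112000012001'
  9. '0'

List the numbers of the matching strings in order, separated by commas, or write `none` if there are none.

1 → match
2 → match
3 → match
4 → match
5 → match
6 → no match
7 → match
8 → match
9 → match

1, 2, 3, 4, 5, 7, 8, 9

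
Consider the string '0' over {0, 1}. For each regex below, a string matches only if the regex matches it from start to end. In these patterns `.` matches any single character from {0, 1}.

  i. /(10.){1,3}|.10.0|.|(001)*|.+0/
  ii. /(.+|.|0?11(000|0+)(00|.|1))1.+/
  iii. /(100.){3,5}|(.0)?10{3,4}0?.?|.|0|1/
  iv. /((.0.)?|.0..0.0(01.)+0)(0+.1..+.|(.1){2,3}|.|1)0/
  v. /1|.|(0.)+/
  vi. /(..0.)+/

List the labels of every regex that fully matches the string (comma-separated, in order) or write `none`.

i, iii, v

i → match
ii → no match
iii → match
iv → no match
v → match
vi → no match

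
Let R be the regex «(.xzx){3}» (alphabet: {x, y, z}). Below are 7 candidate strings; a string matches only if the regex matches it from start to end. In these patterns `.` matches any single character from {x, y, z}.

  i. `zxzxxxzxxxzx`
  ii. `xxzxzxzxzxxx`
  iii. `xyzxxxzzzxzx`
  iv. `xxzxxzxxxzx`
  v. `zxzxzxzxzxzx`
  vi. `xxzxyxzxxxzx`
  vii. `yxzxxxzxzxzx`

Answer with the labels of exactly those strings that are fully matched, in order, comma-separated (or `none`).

i. `zxzxxxzxxxzx` → match
ii. `xxzxzxzxzxxx` → no match — must end with `xzx`
iii. `xyzxxxzzzxzx` → no match
iv. `xxzxxzxxxzx` → no match
v. `zxzxzxzxzxzx` → match
vi. `xxzxyxzxxxzx` → match
vii. `yxzxxxzxzxzx` → match

i, v, vi, vii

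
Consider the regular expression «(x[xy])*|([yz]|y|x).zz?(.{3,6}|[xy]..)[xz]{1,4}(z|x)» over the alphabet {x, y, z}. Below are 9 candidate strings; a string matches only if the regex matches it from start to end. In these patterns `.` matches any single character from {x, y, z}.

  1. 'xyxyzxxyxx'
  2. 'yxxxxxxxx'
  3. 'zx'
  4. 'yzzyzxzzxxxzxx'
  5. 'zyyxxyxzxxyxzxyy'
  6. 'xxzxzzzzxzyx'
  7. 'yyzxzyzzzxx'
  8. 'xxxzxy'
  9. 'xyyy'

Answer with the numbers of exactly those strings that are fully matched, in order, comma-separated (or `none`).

4, 7

1 → no match
2 → no match
3 → no match
4 → match
5 → no match
6 → no match
7 → match
8 → no match
9 → no match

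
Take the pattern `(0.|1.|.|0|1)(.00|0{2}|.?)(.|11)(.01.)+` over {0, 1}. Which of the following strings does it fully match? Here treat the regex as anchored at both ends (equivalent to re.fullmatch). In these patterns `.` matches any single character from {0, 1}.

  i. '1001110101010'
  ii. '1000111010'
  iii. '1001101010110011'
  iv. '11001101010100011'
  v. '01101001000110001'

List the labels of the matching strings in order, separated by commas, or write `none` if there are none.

i, ii, iii, iv

i → match
ii. '1000111010' → match
iii → match
iv → match
v → no match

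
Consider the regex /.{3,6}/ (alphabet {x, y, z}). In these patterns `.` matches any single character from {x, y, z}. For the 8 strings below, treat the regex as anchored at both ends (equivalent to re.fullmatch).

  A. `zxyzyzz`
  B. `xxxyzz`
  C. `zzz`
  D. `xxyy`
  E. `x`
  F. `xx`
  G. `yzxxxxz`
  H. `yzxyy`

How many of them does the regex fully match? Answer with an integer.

A → no match
B → match
C → match
D → match
E → no match
F → no match
G → no match
H → match
Total matched: 4

4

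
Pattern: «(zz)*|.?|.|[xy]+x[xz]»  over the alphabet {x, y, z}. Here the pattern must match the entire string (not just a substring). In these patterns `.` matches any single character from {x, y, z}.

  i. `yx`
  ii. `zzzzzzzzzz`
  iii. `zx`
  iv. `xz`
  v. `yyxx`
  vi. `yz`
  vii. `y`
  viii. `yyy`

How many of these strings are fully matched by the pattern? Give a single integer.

i. `yx` → no match
ii. `zzzzzzzzzz` → match
iii. `zx` → no match
iv. `xz` → no match
v. `yyxx` → match
vi. `yz` → no match
vii. `y` → match
viii. `yyy` → no match
Total matched: 3

3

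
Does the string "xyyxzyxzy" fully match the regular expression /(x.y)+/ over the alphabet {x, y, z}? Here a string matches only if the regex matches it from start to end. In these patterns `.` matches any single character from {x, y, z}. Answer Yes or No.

Yes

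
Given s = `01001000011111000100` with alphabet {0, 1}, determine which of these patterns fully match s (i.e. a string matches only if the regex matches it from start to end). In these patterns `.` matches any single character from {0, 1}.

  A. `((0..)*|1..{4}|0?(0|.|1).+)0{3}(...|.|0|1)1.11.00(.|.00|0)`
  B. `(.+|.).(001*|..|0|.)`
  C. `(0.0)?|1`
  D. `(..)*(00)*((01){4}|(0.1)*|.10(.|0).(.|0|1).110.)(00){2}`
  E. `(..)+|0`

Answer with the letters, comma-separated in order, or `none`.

A, B, E

A → match
B → match
C → no match
D → no match
E → match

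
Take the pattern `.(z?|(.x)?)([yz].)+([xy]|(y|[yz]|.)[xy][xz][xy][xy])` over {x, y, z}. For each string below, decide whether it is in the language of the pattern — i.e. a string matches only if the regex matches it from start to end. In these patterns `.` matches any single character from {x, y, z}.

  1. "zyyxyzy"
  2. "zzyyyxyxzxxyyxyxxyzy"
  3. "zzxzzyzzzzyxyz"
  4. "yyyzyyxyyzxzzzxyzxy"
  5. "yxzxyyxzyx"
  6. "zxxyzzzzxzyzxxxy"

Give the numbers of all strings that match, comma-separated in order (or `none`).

6

1 → no match
2 → no match
3 → no match
4 → no match
5 → no match
6 → match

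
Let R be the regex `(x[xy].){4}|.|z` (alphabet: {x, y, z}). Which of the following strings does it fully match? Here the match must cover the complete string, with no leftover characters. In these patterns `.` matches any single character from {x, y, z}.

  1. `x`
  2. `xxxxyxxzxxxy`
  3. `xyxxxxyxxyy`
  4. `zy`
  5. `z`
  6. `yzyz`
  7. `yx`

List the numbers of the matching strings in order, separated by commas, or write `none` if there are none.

1, 5

1. `x` → match
2. `xxxxyxxzxxxy` → no match
3. `xyxxxxyxxyy` → no match
4. `zy` → no match
5. `z` → match
6. `yzyz` → no match
7. `yx` → no match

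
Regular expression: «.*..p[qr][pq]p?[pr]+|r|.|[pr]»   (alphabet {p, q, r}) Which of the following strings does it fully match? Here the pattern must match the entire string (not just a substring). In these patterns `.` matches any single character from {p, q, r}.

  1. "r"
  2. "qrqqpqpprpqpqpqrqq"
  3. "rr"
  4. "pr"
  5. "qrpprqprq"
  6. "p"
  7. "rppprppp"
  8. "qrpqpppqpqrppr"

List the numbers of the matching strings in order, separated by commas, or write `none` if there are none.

1, 6, 7

1 → match
2 → no match
3 → no match
4 → no match
5 → no match
6 → match
7 → match
8 → no match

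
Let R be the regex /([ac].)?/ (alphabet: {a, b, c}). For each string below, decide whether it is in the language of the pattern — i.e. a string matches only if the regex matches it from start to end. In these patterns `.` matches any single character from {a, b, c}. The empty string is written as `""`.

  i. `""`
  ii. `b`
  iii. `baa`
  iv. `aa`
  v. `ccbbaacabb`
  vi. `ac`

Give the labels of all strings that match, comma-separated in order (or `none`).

i → match
ii → no match
iii → no match
iv → match
v → no match
vi → match

i, iv, vi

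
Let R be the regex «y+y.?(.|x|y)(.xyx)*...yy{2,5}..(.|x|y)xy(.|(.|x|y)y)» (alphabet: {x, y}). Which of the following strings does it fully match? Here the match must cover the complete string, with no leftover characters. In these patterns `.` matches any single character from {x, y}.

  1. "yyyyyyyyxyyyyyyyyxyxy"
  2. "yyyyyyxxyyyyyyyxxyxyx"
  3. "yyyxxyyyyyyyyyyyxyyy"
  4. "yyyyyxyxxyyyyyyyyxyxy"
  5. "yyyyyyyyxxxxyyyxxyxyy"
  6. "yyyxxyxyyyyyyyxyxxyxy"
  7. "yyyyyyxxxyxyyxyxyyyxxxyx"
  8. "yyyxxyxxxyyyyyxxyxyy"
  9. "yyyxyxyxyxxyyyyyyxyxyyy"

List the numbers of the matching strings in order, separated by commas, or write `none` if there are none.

1 → match
2 → match
3 → match
4 → match
5 → match
6 → match
7 → no match
8 → match
9 → match

1, 2, 3, 4, 5, 6, 8, 9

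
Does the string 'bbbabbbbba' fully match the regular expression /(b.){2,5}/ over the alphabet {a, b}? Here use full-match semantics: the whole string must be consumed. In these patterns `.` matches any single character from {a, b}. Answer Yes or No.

Yes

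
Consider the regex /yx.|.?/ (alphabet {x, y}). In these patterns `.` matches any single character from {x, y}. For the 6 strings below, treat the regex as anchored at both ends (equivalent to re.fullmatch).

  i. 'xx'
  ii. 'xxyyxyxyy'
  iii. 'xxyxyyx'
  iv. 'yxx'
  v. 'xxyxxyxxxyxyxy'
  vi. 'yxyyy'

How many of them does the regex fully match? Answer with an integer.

i → no match
ii → no match
iii → no match
iv → match
v → no match
vi → no match
Total matched: 1

1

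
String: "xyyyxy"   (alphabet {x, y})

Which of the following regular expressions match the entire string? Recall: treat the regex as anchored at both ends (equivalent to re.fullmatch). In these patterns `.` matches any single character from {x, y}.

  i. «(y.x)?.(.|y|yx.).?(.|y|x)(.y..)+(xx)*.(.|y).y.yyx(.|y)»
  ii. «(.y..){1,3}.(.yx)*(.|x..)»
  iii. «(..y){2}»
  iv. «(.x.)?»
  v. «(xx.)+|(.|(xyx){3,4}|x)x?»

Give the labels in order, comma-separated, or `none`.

ii, iii

i → no match
ii → match
iii → match
iv → no match
v → no match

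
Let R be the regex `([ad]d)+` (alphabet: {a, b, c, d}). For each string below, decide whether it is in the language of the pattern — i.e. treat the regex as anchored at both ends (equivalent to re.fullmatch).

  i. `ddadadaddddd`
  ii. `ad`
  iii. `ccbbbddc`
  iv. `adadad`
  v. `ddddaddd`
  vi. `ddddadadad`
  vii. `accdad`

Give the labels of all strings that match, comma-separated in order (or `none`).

i, ii, iv, v, vi

i. `ddadadaddddd` → match
ii. `ad` → match
iii. `ccbbbddc` → no match — must end with `d`
iv. `adadad` → match
v. `ddddaddd` → match
vi. `ddddadadad` → match
vii. `accdad` → no match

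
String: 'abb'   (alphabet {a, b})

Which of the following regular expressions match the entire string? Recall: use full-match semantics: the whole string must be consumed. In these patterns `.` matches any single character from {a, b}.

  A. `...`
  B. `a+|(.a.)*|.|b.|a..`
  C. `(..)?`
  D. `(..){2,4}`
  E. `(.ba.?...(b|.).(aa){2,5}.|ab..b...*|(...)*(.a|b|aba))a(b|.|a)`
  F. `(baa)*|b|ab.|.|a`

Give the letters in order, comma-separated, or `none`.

A, B, F

A → match
B → match
C → no match
D → no match
E → no match
F → match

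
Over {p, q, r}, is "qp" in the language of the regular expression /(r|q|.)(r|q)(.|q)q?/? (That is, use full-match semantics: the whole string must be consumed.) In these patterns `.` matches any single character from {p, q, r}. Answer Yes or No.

No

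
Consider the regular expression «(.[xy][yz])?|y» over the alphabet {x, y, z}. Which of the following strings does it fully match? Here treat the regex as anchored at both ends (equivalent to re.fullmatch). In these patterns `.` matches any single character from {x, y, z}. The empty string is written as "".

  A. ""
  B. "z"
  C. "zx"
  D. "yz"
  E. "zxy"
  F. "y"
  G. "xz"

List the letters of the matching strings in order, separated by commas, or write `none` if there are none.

A. "" → match
B. "z" → no match
C. "zx" → no match
D. "yz" → no match
E. "zxy" → match
F. "y" → match
G. "xz" → no match

A, E, F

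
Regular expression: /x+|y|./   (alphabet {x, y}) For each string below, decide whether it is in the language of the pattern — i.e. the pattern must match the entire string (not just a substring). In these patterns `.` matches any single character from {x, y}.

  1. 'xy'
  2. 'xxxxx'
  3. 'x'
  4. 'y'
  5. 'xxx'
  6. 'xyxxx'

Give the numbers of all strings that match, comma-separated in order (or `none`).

1 → no match
2 → match
3 → match
4 → match
5 → match
6 → no match

2, 3, 4, 5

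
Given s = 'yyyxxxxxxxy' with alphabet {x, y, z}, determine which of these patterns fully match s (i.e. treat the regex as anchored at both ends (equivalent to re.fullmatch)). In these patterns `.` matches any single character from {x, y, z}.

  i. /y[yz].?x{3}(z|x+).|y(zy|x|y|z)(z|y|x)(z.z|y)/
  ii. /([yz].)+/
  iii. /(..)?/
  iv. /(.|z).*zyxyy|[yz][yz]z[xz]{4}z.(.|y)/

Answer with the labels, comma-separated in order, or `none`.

i → match
ii → no match
iii → no match
iv → no match

i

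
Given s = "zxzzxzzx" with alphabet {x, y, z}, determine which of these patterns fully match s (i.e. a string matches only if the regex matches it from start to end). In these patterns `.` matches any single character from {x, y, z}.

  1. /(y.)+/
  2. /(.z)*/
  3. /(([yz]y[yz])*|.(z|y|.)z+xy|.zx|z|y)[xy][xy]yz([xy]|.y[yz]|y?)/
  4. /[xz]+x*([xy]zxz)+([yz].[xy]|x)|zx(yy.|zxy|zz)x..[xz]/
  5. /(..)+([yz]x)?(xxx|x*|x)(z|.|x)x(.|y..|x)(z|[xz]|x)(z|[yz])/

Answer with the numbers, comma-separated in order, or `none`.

1 → no match — must start with "y"
2 → no match
3 → no match
4 → match
5 → no match

4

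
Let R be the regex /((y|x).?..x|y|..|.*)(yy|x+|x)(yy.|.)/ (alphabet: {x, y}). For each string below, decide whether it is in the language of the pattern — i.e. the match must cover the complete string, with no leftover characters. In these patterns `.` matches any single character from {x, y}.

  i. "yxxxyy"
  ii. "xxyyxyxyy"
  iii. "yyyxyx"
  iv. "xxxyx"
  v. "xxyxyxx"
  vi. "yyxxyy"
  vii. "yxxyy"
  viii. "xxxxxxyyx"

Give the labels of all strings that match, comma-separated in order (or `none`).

i. "yxxxyy" → no match
ii. "xxyyxyxyy" → no match
iii. "yyyxyx" → no match
iv. "xxxyx" → no match
v. "xxyxyxx" → match
vi. "yyxxyy" → no match
vii. "yxxyy" → no match
viii. "xxxxxxyyx" → match

v, viii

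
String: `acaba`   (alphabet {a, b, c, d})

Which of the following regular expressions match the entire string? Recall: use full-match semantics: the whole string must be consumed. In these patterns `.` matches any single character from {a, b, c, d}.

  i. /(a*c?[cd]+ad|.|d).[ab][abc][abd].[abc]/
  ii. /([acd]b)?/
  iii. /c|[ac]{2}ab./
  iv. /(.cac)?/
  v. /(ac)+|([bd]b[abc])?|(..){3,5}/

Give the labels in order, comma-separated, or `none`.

iii

i → no match
ii → no match
iii → match
iv → no match
v → no match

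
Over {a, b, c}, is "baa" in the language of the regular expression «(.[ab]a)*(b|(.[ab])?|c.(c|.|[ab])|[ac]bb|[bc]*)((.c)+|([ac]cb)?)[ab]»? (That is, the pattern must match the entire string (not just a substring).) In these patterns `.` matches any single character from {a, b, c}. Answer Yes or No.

Yes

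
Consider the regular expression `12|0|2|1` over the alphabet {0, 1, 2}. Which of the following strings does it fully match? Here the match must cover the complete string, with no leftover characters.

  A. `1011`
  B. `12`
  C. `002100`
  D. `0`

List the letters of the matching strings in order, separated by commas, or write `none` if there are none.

B, D

A → no match
B → match
C → no match
D → match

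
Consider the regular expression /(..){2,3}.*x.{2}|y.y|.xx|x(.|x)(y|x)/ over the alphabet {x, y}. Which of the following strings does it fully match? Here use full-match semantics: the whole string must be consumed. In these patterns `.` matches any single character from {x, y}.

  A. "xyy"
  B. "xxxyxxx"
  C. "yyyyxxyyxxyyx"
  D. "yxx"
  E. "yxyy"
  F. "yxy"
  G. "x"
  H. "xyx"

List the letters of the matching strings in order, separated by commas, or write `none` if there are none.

A, B, D, F, H

A. "xyy" → match
B. "xxxyxxx" → match
C → no match
D. "yxx" → match
E. "yxyy" → no match
F. "yxy" → match
G. "x" → no match
H. "xyx" → match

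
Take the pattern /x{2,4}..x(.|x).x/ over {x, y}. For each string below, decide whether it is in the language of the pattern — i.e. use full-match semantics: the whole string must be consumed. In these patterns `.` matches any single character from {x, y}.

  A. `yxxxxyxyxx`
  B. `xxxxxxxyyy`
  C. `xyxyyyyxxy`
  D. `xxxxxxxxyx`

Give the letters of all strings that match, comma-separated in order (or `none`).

D

A → no match — must start with `x`
B → no match — must end with `x`
C → no match — must end with `x`
D → match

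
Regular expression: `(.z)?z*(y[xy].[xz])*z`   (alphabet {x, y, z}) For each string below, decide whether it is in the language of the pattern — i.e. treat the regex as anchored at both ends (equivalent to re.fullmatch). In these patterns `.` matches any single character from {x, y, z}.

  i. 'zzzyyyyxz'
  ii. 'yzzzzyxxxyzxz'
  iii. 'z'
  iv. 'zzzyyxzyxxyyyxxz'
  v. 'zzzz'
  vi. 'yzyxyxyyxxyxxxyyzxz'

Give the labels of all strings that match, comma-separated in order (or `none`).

iii, v, vi

i → no match
ii → no match
iii → match
iv → no match
v → match
vi → match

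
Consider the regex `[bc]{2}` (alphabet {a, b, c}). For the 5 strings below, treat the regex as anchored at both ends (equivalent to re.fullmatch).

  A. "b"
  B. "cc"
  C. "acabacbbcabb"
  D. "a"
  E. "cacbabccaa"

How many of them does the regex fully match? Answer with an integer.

A → no match
B → match
C → no match
D → no match
E → no match
Total matched: 1

1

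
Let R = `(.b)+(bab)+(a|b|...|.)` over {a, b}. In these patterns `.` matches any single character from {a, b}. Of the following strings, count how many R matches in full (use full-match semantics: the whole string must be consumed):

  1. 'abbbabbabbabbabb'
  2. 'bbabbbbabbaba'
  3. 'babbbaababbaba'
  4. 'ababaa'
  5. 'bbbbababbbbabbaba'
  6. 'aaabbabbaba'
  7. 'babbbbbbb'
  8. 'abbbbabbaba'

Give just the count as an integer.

1 → match
2 → match
3 → no match
4 → no match
5 → match
6 → no match
7 → no match
8 → match
Total matched: 4

4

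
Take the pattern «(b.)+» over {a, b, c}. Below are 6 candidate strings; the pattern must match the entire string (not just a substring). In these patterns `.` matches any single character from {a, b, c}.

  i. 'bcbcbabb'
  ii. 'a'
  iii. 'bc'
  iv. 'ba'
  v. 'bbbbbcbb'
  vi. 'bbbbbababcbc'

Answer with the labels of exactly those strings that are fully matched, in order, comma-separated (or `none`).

i → match
ii → no match — must start with 'b'
iii → match
iv → match
v → match
vi → match

i, iii, iv, v, vi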